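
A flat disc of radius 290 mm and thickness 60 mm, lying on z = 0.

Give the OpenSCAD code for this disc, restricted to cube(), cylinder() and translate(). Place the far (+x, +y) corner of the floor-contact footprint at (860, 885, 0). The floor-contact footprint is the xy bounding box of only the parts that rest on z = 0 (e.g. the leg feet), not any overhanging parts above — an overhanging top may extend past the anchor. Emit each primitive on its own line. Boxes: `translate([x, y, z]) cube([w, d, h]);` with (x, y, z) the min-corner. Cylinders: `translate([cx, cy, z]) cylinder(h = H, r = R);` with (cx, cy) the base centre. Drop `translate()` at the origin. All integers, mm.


translate([570, 595, 0]) cylinder(h = 60, r = 290);


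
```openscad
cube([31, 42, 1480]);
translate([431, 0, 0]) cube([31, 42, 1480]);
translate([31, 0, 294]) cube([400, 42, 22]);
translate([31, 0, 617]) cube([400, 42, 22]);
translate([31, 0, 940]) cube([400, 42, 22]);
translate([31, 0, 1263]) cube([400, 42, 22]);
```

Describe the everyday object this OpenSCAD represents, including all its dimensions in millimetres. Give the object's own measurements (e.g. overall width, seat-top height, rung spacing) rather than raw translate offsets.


A straight ladder. Two 31×42 mm vertical rails, 1480 mm tall, stand 462 mm apart (outside-to-outside) with their front faces coplanar on the −y side. 4 rungs, each 42 mm deep and 22 mm tall, span between the inner faces of the rails, front faces flush with the rails. The lowest rung's underside is at z = 294 mm and rungs are spaced 323 mm apart (underside to underside).


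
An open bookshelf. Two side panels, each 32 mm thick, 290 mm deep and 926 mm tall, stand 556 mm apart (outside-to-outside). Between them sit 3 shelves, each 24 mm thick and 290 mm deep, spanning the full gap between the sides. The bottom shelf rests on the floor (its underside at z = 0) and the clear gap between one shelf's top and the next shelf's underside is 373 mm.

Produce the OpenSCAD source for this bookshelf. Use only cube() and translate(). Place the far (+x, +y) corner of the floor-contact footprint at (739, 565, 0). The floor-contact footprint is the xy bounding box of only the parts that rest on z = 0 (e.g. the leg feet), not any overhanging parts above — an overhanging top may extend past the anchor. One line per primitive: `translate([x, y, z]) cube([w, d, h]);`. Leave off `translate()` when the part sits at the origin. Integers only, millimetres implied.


translate([183, 275, 0]) cube([32, 290, 926]);
translate([707, 275, 0]) cube([32, 290, 926]);
translate([215, 275, 0]) cube([492, 290, 24]);
translate([215, 275, 397]) cube([492, 290, 24]);
translate([215, 275, 794]) cube([492, 290, 24]);


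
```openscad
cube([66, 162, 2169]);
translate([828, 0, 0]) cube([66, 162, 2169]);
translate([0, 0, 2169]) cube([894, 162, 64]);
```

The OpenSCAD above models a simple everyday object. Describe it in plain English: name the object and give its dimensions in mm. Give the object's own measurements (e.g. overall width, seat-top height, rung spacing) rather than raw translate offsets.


A door frame. The clear opening is 762 mm wide and 2169 mm high. Two 66 mm wide jambs, 162 mm deep, stand either side of the opening from the floor to the top of the opening. A 64 mm thick head sits across the top of both jambs, spanning the full outside width of the frame.


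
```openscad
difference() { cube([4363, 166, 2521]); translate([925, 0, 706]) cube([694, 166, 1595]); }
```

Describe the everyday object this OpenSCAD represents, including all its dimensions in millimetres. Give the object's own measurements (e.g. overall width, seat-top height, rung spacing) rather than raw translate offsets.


A wall 4363 mm long (x), 166 mm thick (y), 2521 mm tall, with a rectangular window opening cut through it. The opening is 694 mm wide and 1595 mm tall; its sill is at z = 706 mm and its near (−x) edge is 925 mm from the wall's −x end. The opening passes through the full wall thickness.


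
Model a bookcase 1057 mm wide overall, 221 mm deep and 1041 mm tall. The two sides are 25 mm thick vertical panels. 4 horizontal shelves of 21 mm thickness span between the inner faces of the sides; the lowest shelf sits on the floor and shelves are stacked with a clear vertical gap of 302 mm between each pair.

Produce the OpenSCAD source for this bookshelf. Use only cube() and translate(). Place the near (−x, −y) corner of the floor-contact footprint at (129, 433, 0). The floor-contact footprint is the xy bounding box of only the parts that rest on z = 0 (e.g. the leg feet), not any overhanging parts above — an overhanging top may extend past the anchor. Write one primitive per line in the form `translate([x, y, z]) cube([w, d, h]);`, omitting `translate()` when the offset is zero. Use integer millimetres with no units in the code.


translate([129, 433, 0]) cube([25, 221, 1041]);
translate([1161, 433, 0]) cube([25, 221, 1041]);
translate([154, 433, 0]) cube([1007, 221, 21]);
translate([154, 433, 323]) cube([1007, 221, 21]);
translate([154, 433, 646]) cube([1007, 221, 21]);
translate([154, 433, 969]) cube([1007, 221, 21]);


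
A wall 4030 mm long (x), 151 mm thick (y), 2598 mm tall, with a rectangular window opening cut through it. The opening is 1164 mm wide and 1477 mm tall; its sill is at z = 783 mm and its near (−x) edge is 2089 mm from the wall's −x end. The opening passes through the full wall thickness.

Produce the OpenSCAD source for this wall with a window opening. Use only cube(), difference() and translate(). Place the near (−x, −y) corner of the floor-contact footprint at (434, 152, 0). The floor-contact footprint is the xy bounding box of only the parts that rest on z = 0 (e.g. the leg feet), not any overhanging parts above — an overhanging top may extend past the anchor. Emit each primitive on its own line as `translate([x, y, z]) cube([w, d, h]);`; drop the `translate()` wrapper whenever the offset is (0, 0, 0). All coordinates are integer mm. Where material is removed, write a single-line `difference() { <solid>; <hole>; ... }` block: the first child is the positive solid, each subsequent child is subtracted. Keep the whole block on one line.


difference() { translate([434, 152, 0]) cube([4030, 151, 2598]); translate([2523, 152, 783]) cube([1164, 151, 1477]); }


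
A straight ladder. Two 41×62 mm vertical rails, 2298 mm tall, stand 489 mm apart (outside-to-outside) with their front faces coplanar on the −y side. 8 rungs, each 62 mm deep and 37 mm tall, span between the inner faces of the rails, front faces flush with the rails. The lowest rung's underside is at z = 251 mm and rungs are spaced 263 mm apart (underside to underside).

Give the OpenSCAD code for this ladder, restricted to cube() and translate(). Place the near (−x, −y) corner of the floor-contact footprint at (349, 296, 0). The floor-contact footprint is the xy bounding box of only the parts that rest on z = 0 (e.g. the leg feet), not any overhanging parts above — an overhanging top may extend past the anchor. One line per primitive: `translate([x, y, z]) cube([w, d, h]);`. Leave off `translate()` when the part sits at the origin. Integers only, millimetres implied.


// rung span = 489 - 2*41 = 407
// rung[k] z = 251 + k*263
translate([349, 296, 0]) cube([41, 62, 2298]);
translate([797, 296, 0]) cube([41, 62, 2298]);
translate([390, 296, 251]) cube([407, 62, 37]);
translate([390, 296, 514]) cube([407, 62, 37]);
translate([390, 296, 777]) cube([407, 62, 37]);
translate([390, 296, 1040]) cube([407, 62, 37]);
translate([390, 296, 1303]) cube([407, 62, 37]);
translate([390, 296, 1566]) cube([407, 62, 37]);
translate([390, 296, 1829]) cube([407, 62, 37]);
translate([390, 296, 2092]) cube([407, 62, 37]);


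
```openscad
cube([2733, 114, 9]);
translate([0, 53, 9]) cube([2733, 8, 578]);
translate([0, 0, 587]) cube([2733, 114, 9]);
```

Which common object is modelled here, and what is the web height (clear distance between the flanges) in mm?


An I-beam. The web height is 578 mm.

Two wide flanges with a thin centred web — an I-beam. Overall 596 mm minus two 9 mm flanges gives a web of 596 − 2·9 = 578 mm.


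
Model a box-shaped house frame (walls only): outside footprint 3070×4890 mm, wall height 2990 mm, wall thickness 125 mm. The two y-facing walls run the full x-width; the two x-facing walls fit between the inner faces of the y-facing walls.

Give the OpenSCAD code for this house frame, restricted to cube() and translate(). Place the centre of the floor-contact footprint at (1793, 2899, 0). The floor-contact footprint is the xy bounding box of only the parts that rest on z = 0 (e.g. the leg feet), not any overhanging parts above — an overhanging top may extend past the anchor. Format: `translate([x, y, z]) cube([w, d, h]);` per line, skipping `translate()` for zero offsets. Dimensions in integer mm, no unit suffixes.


translate([258, 454, 0]) cube([3070, 125, 2990]);
translate([258, 5219, 0]) cube([3070, 125, 2990]);
translate([258, 579, 0]) cube([125, 4640, 2990]);
translate([3203, 579, 0]) cube([125, 4640, 2990]);


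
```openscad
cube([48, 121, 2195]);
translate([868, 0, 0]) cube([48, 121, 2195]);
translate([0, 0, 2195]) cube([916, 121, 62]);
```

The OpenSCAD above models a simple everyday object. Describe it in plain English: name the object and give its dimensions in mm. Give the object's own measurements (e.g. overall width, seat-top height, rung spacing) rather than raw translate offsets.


A door frame. The clear opening is 820 mm wide and 2195 mm high. Two 48 mm wide jambs, 121 mm deep, stand either side of the opening from the floor to the top of the opening. A 62 mm thick head sits across the top of both jambs, spanning the full outside width of the frame.


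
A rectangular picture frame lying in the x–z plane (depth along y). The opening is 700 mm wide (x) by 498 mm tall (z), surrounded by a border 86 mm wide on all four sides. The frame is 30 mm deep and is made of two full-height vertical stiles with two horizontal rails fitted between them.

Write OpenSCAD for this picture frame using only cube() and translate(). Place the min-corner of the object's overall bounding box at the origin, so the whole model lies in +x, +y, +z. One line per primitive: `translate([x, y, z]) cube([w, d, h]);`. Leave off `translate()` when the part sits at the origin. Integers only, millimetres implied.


cube([86, 30, 670]);
translate([786, 0, 0]) cube([86, 30, 670]);
translate([86, 0, 0]) cube([700, 30, 86]);
translate([86, 0, 584]) cube([700, 30, 86]);


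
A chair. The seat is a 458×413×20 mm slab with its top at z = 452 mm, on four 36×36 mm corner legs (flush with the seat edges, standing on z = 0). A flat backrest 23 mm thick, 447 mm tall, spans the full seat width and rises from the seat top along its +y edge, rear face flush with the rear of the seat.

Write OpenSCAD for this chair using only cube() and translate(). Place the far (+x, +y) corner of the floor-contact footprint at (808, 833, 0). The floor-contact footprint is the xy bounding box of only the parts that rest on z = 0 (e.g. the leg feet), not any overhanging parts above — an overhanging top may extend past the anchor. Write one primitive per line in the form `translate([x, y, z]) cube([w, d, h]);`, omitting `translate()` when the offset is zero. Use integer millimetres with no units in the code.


translate([350, 420, 432]) cube([458, 413, 20]);
translate([350, 420, 0]) cube([36, 36, 432]);
translate([772, 420, 0]) cube([36, 36, 432]);
translate([350, 797, 0]) cube([36, 36, 432]);
translate([772, 797, 0]) cube([36, 36, 432]);
translate([350, 810, 452]) cube([458, 23, 447]);


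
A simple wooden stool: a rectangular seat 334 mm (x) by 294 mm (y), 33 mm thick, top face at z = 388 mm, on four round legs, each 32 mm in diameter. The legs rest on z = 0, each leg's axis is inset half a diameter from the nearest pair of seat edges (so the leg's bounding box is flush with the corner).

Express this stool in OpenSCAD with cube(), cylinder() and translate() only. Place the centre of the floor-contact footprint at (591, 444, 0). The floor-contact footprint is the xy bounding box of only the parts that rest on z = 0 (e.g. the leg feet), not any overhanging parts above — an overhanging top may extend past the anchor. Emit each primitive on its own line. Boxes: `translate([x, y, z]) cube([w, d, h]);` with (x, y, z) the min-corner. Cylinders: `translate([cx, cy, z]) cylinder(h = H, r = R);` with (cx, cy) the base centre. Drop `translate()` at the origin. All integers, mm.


// leg_h = 388 - 33 = 355
translate([424, 297, 355]) cube([334, 294, 33]);
translate([440, 313, 0]) cylinder(h = 355, r = 16);
translate([742, 313, 0]) cylinder(h = 355, r = 16);
translate([440, 575, 0]) cylinder(h = 355, r = 16);
translate([742, 575, 0]) cylinder(h = 355, r = 16);


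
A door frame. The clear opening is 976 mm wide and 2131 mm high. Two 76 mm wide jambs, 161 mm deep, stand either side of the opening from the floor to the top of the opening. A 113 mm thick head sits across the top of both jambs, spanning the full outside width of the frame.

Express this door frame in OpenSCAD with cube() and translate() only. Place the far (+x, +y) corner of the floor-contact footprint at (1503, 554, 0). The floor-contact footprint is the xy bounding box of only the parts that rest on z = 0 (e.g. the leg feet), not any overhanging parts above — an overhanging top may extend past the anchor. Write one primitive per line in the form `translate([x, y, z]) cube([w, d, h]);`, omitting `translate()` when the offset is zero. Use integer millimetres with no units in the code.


translate([375, 393, 0]) cube([76, 161, 2131]);
translate([1427, 393, 0]) cube([76, 161, 2131]);
translate([375, 393, 2131]) cube([1128, 161, 113]);


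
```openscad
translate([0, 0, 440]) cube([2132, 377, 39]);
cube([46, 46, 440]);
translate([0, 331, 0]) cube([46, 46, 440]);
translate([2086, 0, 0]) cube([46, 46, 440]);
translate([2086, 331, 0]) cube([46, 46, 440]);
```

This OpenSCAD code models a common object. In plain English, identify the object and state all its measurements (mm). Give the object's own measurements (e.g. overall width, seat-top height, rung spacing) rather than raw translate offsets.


A long wooden bench with a 2132 mm (x) × 377 mm (y) seat, 39 mm thick, its top surface 479 mm above the floor. Four 46 mm square legs at the seat corners, flush with the edges, run from z = 0 to the seat underside.


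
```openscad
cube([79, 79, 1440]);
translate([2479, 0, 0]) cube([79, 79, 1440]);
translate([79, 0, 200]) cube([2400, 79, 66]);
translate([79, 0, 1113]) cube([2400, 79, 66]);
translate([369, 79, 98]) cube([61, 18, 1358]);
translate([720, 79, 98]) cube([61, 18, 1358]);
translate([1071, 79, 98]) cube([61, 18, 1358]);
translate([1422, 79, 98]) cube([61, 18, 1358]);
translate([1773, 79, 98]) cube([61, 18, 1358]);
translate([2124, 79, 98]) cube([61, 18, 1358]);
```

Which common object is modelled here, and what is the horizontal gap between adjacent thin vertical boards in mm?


A fence section. The picket gap is 290 mm.

Two posts, two rails, 6 pickets — a fence section. Span 2400 mm holds 6 pickets of 61 mm with 7 equal gaps: ⌊(2400 − 6·61) / 7⌋ = 290 mm.


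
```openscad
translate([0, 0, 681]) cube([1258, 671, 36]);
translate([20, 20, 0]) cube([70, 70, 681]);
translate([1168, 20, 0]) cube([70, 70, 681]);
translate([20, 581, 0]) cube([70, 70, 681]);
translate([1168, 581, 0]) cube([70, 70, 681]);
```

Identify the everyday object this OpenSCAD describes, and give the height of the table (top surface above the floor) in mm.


A table. The table height is 717 mm.

A 1258×671×36 slab sits at z = 681 on four 70 mm square posts — a table. The top surface is at 681 + 36 = 717 mm.


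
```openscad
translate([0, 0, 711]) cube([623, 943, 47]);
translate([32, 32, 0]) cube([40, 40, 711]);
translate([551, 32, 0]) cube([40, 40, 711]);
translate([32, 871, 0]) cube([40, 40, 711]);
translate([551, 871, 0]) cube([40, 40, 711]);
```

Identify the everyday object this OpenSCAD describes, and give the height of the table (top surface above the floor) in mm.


A table. The table height is 758 mm.

A 623×943×47 slab sits at z = 711 on four 40 mm square posts — a table. The top surface is at 711 + 47 = 758 mm.


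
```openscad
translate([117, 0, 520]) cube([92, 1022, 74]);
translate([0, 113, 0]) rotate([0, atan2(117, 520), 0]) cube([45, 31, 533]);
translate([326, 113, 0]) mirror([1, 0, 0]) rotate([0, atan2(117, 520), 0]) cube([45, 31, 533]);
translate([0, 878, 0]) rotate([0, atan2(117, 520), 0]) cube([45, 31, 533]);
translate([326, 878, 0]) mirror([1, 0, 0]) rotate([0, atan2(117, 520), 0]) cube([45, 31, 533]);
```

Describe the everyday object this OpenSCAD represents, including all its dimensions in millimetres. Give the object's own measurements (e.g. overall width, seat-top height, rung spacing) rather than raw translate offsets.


A sawhorse. A 92×1022×74 mm beam (x, y, z) sits on two A-frame leg pairs. Each pair is two raked legs of 45×31 mm section (31 mm along y) splaying symmetrically in x. Each leg rises 520 mm vertically over 117 mm of horizontal reach and is 533 mm long along its own axis. Every leg's outer bottom edge rests on the floor and its outer top edge meets a bottom edge of the beam — the left legs (tilting toward +x) meet the beam's −x bottom edge, the right legs (their mirror images, tilting toward −x) meet its +x bottom edge — so the leg tops tuck under the beam, the beam's underside is 520 mm above the floor, and the feet are 326 mm apart outside-to-outside with the beam centred between them. The two leg pairs are set in 113 mm from either end of the beam.


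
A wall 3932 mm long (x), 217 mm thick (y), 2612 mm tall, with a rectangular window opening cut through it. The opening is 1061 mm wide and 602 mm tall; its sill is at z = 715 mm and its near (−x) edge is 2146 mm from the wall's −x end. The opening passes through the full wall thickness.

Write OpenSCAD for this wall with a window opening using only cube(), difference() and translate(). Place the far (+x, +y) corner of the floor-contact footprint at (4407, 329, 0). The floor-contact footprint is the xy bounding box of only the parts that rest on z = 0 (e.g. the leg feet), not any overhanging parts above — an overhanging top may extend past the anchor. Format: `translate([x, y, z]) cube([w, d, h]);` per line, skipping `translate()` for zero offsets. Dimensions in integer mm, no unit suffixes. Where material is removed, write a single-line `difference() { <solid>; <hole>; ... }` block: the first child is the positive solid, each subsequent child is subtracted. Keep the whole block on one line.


difference() { translate([475, 112, 0]) cube([3932, 217, 2612]); translate([2621, 112, 715]) cube([1061, 217, 602]); }


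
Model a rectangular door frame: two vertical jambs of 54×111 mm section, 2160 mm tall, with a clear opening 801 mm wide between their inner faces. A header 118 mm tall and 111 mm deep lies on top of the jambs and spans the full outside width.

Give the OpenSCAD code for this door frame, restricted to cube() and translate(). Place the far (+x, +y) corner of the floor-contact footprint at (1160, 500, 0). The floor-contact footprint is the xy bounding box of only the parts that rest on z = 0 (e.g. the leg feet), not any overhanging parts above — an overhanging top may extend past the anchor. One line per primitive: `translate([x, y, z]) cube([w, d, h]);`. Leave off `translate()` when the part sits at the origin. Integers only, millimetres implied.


translate([251, 389, 0]) cube([54, 111, 2160]);
translate([1106, 389, 0]) cube([54, 111, 2160]);
translate([251, 389, 2160]) cube([909, 111, 118]);


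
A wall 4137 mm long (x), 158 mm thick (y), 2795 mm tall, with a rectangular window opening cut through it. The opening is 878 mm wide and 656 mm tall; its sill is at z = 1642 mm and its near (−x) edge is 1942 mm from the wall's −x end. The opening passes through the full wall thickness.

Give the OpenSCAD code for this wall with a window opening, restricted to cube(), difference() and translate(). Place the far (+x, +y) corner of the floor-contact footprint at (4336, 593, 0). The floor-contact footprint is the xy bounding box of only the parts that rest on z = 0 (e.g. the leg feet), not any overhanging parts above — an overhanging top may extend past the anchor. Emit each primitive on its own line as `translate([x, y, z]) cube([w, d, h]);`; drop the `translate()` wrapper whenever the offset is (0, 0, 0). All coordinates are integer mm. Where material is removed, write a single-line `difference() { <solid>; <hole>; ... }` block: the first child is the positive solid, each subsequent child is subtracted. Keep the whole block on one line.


difference() { translate([199, 435, 0]) cube([4137, 158, 2795]); translate([2141, 435, 1642]) cube([878, 158, 656]); }


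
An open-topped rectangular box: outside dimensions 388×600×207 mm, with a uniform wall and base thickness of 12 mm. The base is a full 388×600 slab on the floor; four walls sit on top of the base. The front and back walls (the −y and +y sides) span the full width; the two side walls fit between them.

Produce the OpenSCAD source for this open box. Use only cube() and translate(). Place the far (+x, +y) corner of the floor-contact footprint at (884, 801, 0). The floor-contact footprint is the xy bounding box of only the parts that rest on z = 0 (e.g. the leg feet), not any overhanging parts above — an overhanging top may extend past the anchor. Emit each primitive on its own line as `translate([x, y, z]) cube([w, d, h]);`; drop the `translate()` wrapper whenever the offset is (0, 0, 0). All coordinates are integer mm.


translate([496, 201, 0]) cube([388, 600, 12]);
translate([496, 201, 12]) cube([388, 12, 195]);
translate([496, 789, 12]) cube([388, 12, 195]);
translate([496, 213, 12]) cube([12, 576, 195]);
translate([872, 213, 12]) cube([12, 576, 195]);


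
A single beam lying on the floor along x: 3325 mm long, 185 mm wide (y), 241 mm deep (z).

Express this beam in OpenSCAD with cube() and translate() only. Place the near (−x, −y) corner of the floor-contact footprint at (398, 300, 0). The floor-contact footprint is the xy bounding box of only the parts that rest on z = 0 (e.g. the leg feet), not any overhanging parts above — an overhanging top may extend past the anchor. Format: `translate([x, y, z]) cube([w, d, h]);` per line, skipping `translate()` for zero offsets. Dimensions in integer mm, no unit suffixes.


translate([398, 300, 0]) cube([3325, 185, 241]);


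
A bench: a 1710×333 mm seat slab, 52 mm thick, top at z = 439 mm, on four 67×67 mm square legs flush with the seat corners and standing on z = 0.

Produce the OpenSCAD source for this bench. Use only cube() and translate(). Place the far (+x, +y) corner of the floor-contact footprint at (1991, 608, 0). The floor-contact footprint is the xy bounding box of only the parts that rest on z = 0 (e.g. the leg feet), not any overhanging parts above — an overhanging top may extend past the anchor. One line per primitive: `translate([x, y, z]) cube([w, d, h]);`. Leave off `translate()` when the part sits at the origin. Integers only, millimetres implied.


translate([281, 275, 387]) cube([1710, 333, 52]);
translate([281, 275, 0]) cube([67, 67, 387]);
translate([281, 541, 0]) cube([67, 67, 387]);
translate([1924, 275, 0]) cube([67, 67, 387]);
translate([1924, 541, 0]) cube([67, 67, 387]);


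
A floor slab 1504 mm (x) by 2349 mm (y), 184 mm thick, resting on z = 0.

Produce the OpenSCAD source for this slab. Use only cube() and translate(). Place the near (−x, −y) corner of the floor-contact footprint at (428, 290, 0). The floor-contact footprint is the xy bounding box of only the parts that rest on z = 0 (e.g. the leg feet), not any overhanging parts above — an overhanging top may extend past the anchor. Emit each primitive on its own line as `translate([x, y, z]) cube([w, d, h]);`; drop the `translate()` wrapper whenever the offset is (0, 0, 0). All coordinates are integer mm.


translate([428, 290, 0]) cube([1504, 2349, 184]);


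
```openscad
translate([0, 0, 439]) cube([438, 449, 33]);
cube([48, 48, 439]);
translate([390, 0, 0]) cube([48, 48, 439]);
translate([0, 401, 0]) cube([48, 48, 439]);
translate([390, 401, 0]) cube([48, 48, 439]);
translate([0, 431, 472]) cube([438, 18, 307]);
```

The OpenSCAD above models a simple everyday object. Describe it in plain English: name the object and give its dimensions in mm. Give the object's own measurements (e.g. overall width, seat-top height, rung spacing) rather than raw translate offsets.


A chair. The seat is a 438×449×33 mm slab with its top at z = 472 mm, on four 48×48 mm corner legs (flush with the seat edges, standing on z = 0). A flat backrest 18 mm thick, 307 mm tall, spans the full seat width and rises from the seat top along its +y edge, rear face flush with the rear of the seat.


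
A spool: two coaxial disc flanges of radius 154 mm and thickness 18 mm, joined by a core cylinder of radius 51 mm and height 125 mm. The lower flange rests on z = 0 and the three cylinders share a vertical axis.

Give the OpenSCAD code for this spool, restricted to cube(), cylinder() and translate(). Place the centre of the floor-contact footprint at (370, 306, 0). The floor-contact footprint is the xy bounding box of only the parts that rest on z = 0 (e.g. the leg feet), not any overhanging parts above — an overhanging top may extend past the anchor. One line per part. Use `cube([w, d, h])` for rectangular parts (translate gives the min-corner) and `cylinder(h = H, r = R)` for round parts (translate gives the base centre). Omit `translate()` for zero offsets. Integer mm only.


translate([370, 306, 0]) cylinder(h = 18, r = 154);
translate([370, 306, 18]) cylinder(h = 125, r = 51);
translate([370, 306, 143]) cylinder(h = 18, r = 154);


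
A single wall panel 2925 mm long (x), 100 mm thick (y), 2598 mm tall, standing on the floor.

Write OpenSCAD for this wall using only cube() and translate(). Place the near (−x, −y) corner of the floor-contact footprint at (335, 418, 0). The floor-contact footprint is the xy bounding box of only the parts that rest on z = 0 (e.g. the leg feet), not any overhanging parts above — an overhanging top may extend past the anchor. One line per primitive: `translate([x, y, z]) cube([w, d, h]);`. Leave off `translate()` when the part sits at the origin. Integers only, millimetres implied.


translate([335, 418, 0]) cube([2925, 100, 2598]);


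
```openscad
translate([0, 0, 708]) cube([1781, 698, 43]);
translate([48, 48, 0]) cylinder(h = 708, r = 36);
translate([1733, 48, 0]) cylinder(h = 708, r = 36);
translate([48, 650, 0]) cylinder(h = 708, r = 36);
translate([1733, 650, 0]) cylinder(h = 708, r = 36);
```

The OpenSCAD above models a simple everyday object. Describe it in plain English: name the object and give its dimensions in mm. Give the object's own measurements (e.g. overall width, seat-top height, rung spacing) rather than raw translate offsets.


A rectangular dining table. The top is 1781×698×43 mm with its upper surface at z = 751 mm. It stands on four round legs of 72 mm diameter, each leg's bounding box inset 12 mm from the nearest pair of top edges, running from the floor to the underside of the top.


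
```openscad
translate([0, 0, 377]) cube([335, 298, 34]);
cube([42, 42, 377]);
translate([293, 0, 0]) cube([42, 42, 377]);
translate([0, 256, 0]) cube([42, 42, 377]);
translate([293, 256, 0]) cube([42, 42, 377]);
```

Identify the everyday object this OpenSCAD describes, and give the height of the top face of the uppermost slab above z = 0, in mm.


A stool. The seat height is 411 mm.

A 335×298×34 slab at z = 377 on four corner posts — a stool. The seat top is 377 + 34 = 411 mm.


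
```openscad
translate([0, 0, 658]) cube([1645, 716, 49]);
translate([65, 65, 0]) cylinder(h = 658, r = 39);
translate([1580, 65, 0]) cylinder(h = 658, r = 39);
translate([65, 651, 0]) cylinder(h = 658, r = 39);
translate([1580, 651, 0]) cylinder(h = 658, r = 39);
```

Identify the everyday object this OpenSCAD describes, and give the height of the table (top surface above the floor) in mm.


A table. The table height is 707 mm.

A 1645×716×49 slab sits at z = 658 on four Ø78 mm round legs — a table. The top surface is at 658 + 49 = 707 mm.


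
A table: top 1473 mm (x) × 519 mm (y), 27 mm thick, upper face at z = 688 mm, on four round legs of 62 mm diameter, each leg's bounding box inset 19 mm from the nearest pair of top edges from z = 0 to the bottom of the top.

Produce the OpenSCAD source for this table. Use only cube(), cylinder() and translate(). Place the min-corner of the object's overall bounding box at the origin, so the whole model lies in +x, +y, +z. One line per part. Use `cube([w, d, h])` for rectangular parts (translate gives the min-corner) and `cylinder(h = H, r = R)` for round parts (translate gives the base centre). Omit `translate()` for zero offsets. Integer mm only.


translate([0, 0, 661]) cube([1473, 519, 27]);
translate([50, 50, 0]) cylinder(h = 661, r = 31);
translate([1423, 50, 0]) cylinder(h = 661, r = 31);
translate([50, 469, 0]) cylinder(h = 661, r = 31);
translate([1423, 469, 0]) cylinder(h = 661, r = 31);


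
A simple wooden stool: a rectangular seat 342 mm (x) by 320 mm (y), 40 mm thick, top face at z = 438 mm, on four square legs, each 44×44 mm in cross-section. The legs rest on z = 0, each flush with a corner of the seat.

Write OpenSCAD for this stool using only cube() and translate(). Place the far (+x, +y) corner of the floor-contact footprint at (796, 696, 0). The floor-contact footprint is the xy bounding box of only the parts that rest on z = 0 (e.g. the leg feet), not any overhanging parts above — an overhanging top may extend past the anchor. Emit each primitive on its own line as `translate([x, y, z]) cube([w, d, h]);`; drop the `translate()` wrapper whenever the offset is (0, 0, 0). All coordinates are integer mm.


// leg_h = 438 - 40 = 398
translate([454, 376, 398]) cube([342, 320, 40]);
translate([454, 376, 0]) cube([44, 44, 398]);
translate([752, 376, 0]) cube([44, 44, 398]);
translate([454, 652, 0]) cube([44, 44, 398]);
translate([752, 652, 0]) cube([44, 44, 398]);


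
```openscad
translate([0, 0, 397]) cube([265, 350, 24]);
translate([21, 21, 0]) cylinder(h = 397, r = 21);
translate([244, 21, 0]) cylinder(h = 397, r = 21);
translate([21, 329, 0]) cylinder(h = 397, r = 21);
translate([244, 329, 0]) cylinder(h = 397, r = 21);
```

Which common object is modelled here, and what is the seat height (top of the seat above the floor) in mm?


A stool. The seat height is 421 mm.

A 265×350×24 slab at z = 397 on four corner cylinders — a stool. The seat top is 397 + 24 = 421 mm.


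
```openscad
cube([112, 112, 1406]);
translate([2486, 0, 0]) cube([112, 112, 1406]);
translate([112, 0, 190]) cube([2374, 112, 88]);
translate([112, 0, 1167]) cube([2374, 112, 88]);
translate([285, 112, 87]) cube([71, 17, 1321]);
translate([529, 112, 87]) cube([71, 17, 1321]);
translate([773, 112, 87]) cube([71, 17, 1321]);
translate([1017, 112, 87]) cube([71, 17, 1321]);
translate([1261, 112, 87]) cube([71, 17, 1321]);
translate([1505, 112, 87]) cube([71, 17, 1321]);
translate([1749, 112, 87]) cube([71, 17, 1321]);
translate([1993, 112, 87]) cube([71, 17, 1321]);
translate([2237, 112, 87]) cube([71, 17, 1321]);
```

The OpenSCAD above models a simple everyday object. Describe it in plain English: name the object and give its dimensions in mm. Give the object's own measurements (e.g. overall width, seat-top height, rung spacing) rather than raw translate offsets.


A fence section. Two 112×112 mm posts, 1406 mm tall, stand on the floor with a clear span of 2374 mm between their inner faces. Two horizontal rails of 112×88 mm section span the gap between the posts with their undersides at z = 190 mm and z = 1167 mm, flush with the posts' −y face. 9 pickets, each 71 mm wide, 17 mm thick and 1321 mm tall, are fixed to the +y face of the rails with their bottoms at z = 87 mm, spaced across the span with a 173 mm gap after the −x post and between neighbouring pickets, with 178 mm left before the +x post.


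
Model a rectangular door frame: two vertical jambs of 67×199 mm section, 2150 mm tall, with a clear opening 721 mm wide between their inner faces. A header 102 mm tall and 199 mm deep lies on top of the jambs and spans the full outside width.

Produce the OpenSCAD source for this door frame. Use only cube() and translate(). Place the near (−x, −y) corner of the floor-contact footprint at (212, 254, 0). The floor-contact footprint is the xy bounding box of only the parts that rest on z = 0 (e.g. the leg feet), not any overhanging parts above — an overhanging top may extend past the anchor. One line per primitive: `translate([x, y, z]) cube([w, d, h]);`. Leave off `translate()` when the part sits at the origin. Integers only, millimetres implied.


translate([212, 254, 0]) cube([67, 199, 2150]);
translate([1000, 254, 0]) cube([67, 199, 2150]);
translate([212, 254, 2150]) cube([855, 199, 102]);


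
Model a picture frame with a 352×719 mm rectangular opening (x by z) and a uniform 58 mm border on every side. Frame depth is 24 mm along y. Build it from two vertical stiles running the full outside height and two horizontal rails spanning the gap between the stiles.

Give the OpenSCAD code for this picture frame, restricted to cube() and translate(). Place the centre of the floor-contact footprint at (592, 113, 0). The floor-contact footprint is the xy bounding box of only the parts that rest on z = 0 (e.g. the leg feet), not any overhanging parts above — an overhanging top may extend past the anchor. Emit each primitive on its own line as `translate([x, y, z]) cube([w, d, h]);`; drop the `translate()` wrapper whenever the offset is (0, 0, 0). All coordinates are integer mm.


translate([358, 101, 0]) cube([58, 24, 835]);
translate([768, 101, 0]) cube([58, 24, 835]);
translate([416, 101, 0]) cube([352, 24, 58]);
translate([416, 101, 777]) cube([352, 24, 58]);


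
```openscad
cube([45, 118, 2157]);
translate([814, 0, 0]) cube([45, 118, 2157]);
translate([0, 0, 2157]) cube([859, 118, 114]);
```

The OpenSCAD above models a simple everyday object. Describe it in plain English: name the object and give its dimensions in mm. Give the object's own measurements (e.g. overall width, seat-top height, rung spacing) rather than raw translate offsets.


A door frame. The clear opening is 769 mm wide and 2157 mm high. Two 45 mm wide jambs, 118 mm deep, stand either side of the opening from the floor to the top of the opening. A 114 mm thick head sits across the top of both jambs, spanning the full outside width of the frame.


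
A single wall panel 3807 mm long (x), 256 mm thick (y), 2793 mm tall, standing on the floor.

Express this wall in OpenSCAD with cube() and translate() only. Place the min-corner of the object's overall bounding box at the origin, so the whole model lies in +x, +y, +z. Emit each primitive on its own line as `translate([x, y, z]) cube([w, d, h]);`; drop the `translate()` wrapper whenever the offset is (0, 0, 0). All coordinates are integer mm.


cube([3807, 256, 2793]);


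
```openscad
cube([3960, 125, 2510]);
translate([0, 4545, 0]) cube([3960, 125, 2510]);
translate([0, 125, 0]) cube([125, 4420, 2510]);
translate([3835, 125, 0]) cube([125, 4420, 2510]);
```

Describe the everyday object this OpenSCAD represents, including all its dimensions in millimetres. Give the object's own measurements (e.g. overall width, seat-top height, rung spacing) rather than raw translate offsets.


The wall frame of a small rectangular building: four walls, each 2510 mm tall and 125 mm thick, enclosing a footprint 3960 mm (x) by 4670 mm (y) outside-to-outside, with no floor or roof. The front and back walls (the −y and +y sides) span the full width; the two side walls fit between them.


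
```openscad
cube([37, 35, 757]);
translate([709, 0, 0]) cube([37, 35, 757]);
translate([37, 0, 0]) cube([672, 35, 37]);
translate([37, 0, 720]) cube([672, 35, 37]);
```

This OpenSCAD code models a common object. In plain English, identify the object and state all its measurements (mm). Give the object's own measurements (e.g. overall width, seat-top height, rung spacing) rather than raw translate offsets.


A rectangular picture frame lying in the x–z plane (depth along y). The opening is 672 mm wide (x) by 683 mm tall (z), surrounded by a border 37 mm wide on all four sides. The frame is 35 mm deep and is made of two full-height vertical stiles with two horizontal rails fitted between them.


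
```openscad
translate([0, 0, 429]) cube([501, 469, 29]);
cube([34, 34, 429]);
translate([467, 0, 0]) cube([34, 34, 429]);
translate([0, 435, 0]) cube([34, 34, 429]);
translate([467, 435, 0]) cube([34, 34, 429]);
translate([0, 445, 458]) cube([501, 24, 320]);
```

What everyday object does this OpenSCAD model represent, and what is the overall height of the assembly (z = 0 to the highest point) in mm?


A chair. The overall height is 778 mm.

A slab on four corner posts with a tall panel at the back — a chair. The seat slab sits at z = 429 with thickness 29, and the 320 mm backrest starts at the seat top, so the overall height is 429 + 29 + 320 = 778 mm.


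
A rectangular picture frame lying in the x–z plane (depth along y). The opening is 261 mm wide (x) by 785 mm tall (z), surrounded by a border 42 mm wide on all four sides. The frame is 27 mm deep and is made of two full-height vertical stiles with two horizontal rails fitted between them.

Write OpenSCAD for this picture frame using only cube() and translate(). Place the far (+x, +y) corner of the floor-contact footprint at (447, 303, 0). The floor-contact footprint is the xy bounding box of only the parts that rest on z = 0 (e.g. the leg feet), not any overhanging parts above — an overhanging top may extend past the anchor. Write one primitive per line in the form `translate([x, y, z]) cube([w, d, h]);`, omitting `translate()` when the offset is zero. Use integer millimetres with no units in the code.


translate([102, 276, 0]) cube([42, 27, 869]);
translate([405, 276, 0]) cube([42, 27, 869]);
translate([144, 276, 0]) cube([261, 27, 42]);
translate([144, 276, 827]) cube([261, 27, 42]);


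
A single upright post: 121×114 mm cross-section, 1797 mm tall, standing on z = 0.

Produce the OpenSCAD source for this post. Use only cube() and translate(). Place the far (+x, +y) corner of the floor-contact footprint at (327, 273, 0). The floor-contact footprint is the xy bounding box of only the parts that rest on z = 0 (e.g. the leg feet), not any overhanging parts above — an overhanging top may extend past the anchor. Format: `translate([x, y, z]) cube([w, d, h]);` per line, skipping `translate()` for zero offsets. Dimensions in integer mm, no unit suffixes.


translate([206, 159, 0]) cube([121, 114, 1797]);


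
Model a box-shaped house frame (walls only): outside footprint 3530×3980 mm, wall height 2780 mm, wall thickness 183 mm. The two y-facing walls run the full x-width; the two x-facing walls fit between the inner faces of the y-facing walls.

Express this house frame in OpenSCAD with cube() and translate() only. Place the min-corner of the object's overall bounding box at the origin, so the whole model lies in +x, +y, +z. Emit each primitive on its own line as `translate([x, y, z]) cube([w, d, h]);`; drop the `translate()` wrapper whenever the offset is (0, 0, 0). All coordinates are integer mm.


cube([3530, 183, 2780]);
translate([0, 3797, 0]) cube([3530, 183, 2780]);
translate([0, 183, 0]) cube([183, 3614, 2780]);
translate([3347, 183, 0]) cube([183, 3614, 2780]);


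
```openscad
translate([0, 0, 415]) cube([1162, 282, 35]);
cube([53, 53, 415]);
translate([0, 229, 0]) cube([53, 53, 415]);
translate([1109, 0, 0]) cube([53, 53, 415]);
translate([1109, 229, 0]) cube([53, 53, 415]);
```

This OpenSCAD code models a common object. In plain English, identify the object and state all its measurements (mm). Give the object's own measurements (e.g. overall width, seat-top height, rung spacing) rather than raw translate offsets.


A long wooden bench with a 1162 mm (x) × 282 mm (y) seat, 35 mm thick, its top surface 450 mm above the floor. Four 53 mm square legs at the seat corners, flush with the edges, run from z = 0 to the seat underside.
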